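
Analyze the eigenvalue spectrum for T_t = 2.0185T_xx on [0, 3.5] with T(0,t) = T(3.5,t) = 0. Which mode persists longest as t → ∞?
Eigenvalues: λₙ = 2.0185n²π²/3.5².
First three modes:
  n=1: λ₁ = 2.0185π²/3.5² ≈ 1.626
  n=2: λ₂ = 8.074π²/3.5² ≈ 6.505 (4× faster decay)
  n=3: λ₃ = 18.1665π²/3.5² ≈ 14.636 (9× faster decay)
As t → ∞, higher modes decay exponentially faster. The n=1 mode dominates: T ~ c₁ sin(πx/3.5) e^{-λ₁t}.
Decay rate: λ₁ = 2.0185π²/3.5² ≈ 1.626.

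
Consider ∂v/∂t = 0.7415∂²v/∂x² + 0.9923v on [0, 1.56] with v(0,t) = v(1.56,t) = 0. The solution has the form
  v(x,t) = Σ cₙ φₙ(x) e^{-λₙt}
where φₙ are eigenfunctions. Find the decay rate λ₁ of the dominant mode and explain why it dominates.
Eigenvalues: λₙ = 0.7415n²π²/1.56² - 0.9923.
First three modes:
  n=1: λ₁ = 0.7415π²/1.56² - 0.9923 ≈ 2.015
  n=2: λ₂ = 2.966π²/1.56² - 0.9923 ≈ 11.036
  n=3: λ₃ = 6.6735π²/1.56² - 0.9923 ≈ 26.072
Since 0.7415π²/1.56² ≈ 3.007 > 0.9923, all λₙ > 0.
The n=1 mode decays slowest → dominates as t → ∞.
Asymptotic: v ~ c₁ sin(πx/1.56) e^{-λ₁t} with decay rate λ₁ ≈ 2.015.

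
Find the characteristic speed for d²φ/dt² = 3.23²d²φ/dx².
Speed = 3.23. Information travels along characteristics x = x₀ ± 3.23t.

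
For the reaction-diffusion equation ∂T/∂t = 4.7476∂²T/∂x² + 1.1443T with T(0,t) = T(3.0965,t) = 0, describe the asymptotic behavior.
T → 0. Diffusion dominates reaction (r=1.1443 < κπ²/L²≈4.89); solution decays.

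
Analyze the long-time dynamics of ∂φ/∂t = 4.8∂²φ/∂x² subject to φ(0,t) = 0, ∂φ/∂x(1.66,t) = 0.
Long-time behavior: φ → 0. Heat escapes through the Dirichlet boundary.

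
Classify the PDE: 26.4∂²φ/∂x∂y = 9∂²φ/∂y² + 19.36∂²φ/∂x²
Rewriting in standard form: -19.36∂²φ/∂x² + 26.4∂²φ/∂x∂y - 9∂²φ/∂y² = 0. A = -19.36, B = 26.4, C = -9. Discriminant B² - 4AC = 0. Since 0 = 0, parabolic.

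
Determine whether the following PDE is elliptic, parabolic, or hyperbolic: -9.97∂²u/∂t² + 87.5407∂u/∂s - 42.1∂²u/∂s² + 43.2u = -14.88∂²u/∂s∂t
Rewriting in standard form: -42.1∂²u/∂s² + 14.88∂²u/∂s∂t - 9.97∂²u/∂t² + 87.5407∂u/∂s + 43.2u = 0. Coefficients: A = -42.1, B = 14.88, C = -9.97. B² - 4AC = -1457.5336, which is negative, so the equation is elliptic.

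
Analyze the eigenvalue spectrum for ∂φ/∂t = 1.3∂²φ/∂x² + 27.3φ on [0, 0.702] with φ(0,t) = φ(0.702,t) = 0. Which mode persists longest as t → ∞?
Eigenvalues: λₙ = 1.3n²π²/0.702² - 27.3.
First three modes:
  n=1: λ₁ = 1.3π²/0.702² - 27.3 ≈ -1.264
  n=2: λ₂ = 5.2π²/0.702² - 27.3 ≈ 76.843
  n=3: λ₃ = 11.7π²/0.702² - 27.3 ≈ 207.021
Since 1.3π²/0.702² ≈ 26.036 < 27.3, λ₁ < 0.
The n=1 mode grows fastest (−λₙ is largest for n=1) → dominates.
Asymptotic: φ ~ c₁ sin(πx/0.702) e^{1.264t} (exponential growth at rate −λ₁ ≈ 1.264).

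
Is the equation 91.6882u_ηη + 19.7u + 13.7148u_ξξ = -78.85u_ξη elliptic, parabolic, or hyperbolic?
Rewriting in standard form: 13.7148u_ξξ + 78.85u_ξη + 91.6882u_ηη + 19.7u = 0. Computing B² - 4AC with A = 13.7148, B = 78.85, C = 91.6882: discriminant = 1187.38119856 (positive). Answer: hyperbolic.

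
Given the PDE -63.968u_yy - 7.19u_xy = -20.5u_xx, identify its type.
Rewriting in standard form: 20.5u_xx - 7.19u_xy - 63.968u_yy = 0. The second-order coefficients are A = 20.5, B = -7.19, C = -63.968. Since B² - 4AC = 5297.0721 > 0, this is a hyperbolic PDE.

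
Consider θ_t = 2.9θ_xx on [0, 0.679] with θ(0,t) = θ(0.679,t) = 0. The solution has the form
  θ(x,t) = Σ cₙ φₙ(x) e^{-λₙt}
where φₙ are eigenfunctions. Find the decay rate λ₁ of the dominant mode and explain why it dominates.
Eigenvalues: λₙ = 2.9n²π²/0.679².
First three modes:
  n=1: λ₁ = 2.9π²/0.679² ≈ 62.081
  n=2: λ₂ = 11.6π²/0.679² ≈ 248.324 (4× faster decay)
  n=3: λ₃ = 26.1π²/0.679² ≈ 558.728 (9× faster decay)
As t → ∞, higher modes decay exponentially faster. The n=1 mode dominates: θ ~ c₁ sin(πx/0.679) e^{-λ₁t}.
Decay rate: λ₁ = 2.9π²/0.679² ≈ 62.081.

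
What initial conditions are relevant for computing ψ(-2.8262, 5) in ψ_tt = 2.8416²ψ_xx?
Domain of dependence: [-17.0342, 11.3818]. Signals travel at speed 2.8416, so data within |x - -2.8262| ≤ 2.8416·5 = 14.208 can reach the point.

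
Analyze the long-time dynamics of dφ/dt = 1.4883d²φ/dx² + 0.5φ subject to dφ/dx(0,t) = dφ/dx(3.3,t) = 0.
Long-time behavior: φ grows unboundedly. With Neumann BCs the constant mode has diffusion eigenvalue 0, so any r > 0 makes it grow like e^(0.5t); solution grows exponentially.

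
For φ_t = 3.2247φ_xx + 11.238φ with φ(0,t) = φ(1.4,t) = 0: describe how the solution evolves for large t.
φ → 0. Diffusion dominates reaction (r=11.238 < κπ²/L²≈16.24); solution decays.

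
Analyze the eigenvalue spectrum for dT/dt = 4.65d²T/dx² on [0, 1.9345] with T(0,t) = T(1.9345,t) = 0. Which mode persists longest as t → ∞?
Eigenvalues: λₙ = 4.65n²π²/1.9345².
First three modes:
  n=1: λ₁ = 4.65π²/1.9345² ≈ 12.264
  n=2: λ₂ = 18.6π²/1.9345² ≈ 49.054 (4× faster decay)
  n=3: λ₃ = 41.85π²/1.9345² ≈ 110.372 (9× faster decay)
As t → ∞, higher modes decay exponentially faster. The n=1 mode dominates: T ~ c₁ sin(πx/1.9345) e^{-λ₁t}.
Decay rate: λ₁ = 4.65π²/1.9345² ≈ 12.264.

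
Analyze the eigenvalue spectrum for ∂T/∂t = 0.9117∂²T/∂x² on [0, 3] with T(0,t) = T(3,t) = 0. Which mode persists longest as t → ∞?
Eigenvalues: λₙ = 0.9117n²π²/3².
First three modes:
  n=1: λ₁ = 0.9117π²/3² ≈ 1
  n=2: λ₂ = 3.6468π²/3² ≈ 3.999 (4× faster decay)
  n=3: λ₃ = 8.2053π²/3² ≈ 8.998 (9× faster decay)
As t → ∞, higher modes decay exponentially faster. The n=1 mode dominates: T ~ c₁ sin(πx/3) e^{-λ₁t}.
Decay rate: λ₁ = 0.9117π²/3² ≈ 1.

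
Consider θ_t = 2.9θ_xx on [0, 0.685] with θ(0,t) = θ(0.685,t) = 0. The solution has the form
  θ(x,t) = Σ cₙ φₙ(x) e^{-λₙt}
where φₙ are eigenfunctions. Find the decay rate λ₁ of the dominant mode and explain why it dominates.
Eigenvalues: λₙ = 2.9n²π²/0.685².
First three modes:
  n=1: λ₁ = 2.9π²/0.685² ≈ 60.998
  n=2: λ₂ = 11.6π²/0.685² ≈ 243.993 (4× faster decay)
  n=3: λ₃ = 26.1π²/0.685² ≈ 548.983 (9× faster decay)
As t → ∞, higher modes decay exponentially faster. The n=1 mode dominates: θ ~ c₁ sin(πx/0.685) e^{-λ₁t}.
Decay rate: λ₁ = 2.9π²/0.685² ≈ 60.998.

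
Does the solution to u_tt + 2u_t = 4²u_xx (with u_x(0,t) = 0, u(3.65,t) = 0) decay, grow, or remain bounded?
u → 0. Damping (γ=2) dissipates energy; oscillations decay exponentially.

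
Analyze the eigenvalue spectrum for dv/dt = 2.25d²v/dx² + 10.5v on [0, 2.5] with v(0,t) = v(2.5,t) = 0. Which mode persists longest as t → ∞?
Eigenvalues: λₙ = 2.25n²π²/2.5² - 10.5.
First three modes:
  n=1: λ₁ = 2.25π²/2.5² - 10.5 ≈ -6.947
  n=2: λ₂ = 9π²/2.5² - 10.5 ≈ 3.712
  n=3: λ₃ = 20.25π²/2.5² - 10.5 ≈ 21.478
Since 2.25π²/2.5² ≈ 3.553 < 10.5, λ₁ < 0.
The n=1 mode grows fastest (−λₙ is largest for n=1) → dominates.
Asymptotic: v ~ c₁ sin(πx/2.5) e^{6.947t} (exponential growth at rate −λ₁ ≈ 6.947).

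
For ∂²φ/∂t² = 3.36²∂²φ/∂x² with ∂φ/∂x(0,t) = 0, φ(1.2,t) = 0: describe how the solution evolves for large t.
φ oscillates (no decay). Energy is conserved; the solution oscillates indefinitely as standing waves.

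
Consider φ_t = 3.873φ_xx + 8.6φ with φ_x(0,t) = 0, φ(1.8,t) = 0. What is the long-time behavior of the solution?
As t → ∞, φ grows unboundedly. Reaction dominates diffusion (r=8.6 > κπ²/(4L²)≈2.95); solution grows exponentially.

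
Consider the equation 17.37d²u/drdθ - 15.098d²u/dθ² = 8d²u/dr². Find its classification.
Rewriting in standard form: -8d²u/dr² + 17.37d²u/drdθ - 15.098d²u/dθ² = 0. Elliptic. (A = -8, B = 17.37, C = -15.098 gives B² - 4AC = -181.4191.)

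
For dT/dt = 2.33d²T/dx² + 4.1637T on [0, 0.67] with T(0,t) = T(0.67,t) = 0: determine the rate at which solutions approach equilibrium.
Eigenvalues: λₙ = 2.33n²π²/0.67² - 4.1637.
First three modes:
  n=1: λ₁ = 2.33π²/0.67² - 4.1637 ≈ 47.064
  n=2: λ₂ = 9.32π²/0.67² - 4.1637 ≈ 200.748
  n=3: λ₃ = 20.97π²/0.67² - 4.1637 ≈ 456.887
Since 2.33π²/0.67² ≈ 51.228 > 4.1637, all λₙ > 0.
The n=1 mode decays slowest → dominates as t → ∞.
Asymptotic: T ~ c₁ sin(πx/0.67) e^{-λ₁t} with decay rate λ₁ ≈ 47.064.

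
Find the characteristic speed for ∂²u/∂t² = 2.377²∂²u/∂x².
Speed = 2.377. Information travels along characteristics x = x₀ ± 2.377t.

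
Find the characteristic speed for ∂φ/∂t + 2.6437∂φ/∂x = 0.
Speed = 2.6437. Information travels along x - 2.6437t = const (rightward).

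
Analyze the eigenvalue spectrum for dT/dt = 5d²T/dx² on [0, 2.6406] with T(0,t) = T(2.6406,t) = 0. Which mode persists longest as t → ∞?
Eigenvalues: λₙ = 5n²π²/2.6406².
First three modes:
  n=1: λ₁ = 5π²/2.6406² ≈ 7.077
  n=2: λ₂ = 20π²/2.6406² ≈ 28.309 (4× faster decay)
  n=3: λ₃ = 45π²/2.6406² ≈ 63.695 (9× faster decay)
As t → ∞, higher modes decay exponentially faster. The n=1 mode dominates: T ~ c₁ sin(πx/2.6406) e^{-λ₁t}.
Decay rate: λ₁ = 5π²/2.6406² ≈ 7.077.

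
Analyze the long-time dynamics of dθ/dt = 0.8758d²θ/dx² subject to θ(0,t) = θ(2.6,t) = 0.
Long-time behavior: θ → 0. Heat diffuses out through both boundaries.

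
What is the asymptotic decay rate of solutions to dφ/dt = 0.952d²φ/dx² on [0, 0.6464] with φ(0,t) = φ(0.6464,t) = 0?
Eigenvalues: λₙ = 0.952n²π²/0.6464².
First three modes:
  n=1: λ₁ = 0.952π²/0.6464² ≈ 22.487
  n=2: λ₂ = 3.808π²/0.6464² ≈ 89.949 (4× faster decay)
  n=3: λ₃ = 8.568π²/0.6464² ≈ 202.384 (9× faster decay)
As t → ∞, higher modes decay exponentially faster. The n=1 mode dominates: φ ~ c₁ sin(πx/0.6464) e^{-λ₁t}.
Decay rate: λ₁ = 0.952π²/0.6464² ≈ 22.487.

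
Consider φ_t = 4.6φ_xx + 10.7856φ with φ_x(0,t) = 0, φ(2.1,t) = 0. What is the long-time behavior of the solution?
As t → ∞, φ grows unboundedly. Reaction dominates diffusion (r=10.7856 > κπ²/(4L²)≈2.57); solution grows exponentially.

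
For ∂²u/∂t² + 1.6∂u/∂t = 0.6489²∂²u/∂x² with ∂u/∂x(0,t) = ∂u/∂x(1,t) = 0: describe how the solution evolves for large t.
u → constant (steady state). Damping (γ=1.6) dissipates the nonconstant modes; with Neumann BCs the spatial average obeys M''+γM'=0 and tends to a finite limit.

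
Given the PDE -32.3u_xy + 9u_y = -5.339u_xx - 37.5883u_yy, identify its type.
Rewriting in standard form: 5.339u_xx - 32.3u_xy + 37.5883u_yy + 9u_y = 0. The second-order coefficients are A = 5.339, B = -32.3, C = 37.5883. Since B² - 4AC = 240.5542652 > 0, this is a hyperbolic PDE.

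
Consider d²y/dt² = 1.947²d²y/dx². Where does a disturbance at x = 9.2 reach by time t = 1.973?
Domain of influence: [5.358569, 13.041431]. Data at x = 9.2 spreads outward at speed 1.947.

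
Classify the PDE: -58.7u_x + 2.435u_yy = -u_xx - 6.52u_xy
Rewriting in standard form: u_xx + 6.52u_xy + 2.435u_yy - 58.7u_x = 0. A = 1, B = 6.52, C = 2.435. Discriminant B² - 4AC = 32.7704. Since 32.7704 > 0, hyperbolic.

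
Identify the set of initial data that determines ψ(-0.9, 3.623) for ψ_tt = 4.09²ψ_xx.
Domain of dependence: [-15.71807, 13.91807]. Signals travel at speed 4.09, so data within |x - -0.9| ≤ 4.09·3.623 = 14.81807 can reach the point.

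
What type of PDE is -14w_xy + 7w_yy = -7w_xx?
Rewriting in standard form: 7w_xx - 14w_xy + 7w_yy = 0. With A = 7, B = -14, C = 7, the discriminant is 0. This is a parabolic PDE.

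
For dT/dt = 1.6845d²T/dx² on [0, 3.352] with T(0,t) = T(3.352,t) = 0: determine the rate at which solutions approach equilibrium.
Eigenvalues: λₙ = 1.6845n²π²/3.352².
First three modes:
  n=1: λ₁ = 1.6845π²/3.352² ≈ 1.48
  n=2: λ₂ = 6.738π²/3.352² ≈ 5.919 (4× faster decay)
  n=3: λ₃ = 15.1605π²/3.352² ≈ 13.317 (9× faster decay)
As t → ∞, higher modes decay exponentially faster. The n=1 mode dominates: T ~ c₁ sin(πx/3.352) e^{-λ₁t}.
Decay rate: λ₁ = 1.6845π²/3.352² ≈ 1.48.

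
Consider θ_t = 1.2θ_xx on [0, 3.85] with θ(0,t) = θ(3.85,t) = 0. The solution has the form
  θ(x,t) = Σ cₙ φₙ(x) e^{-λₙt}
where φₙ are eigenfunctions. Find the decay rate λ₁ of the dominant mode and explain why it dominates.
Eigenvalues: λₙ = 1.2n²π²/3.85².
First three modes:
  n=1: λ₁ = 1.2π²/3.85² ≈ 0.799
  n=2: λ₂ = 4.8π²/3.85² ≈ 3.196 (4× faster decay)
  n=3: λ₃ = 10.8π²/3.85² ≈ 7.191 (9× faster decay)
As t → ∞, higher modes decay exponentially faster. The n=1 mode dominates: θ ~ c₁ sin(πx/3.85) e^{-λ₁t}.
Decay rate: λ₁ = 1.2π²/3.85² ≈ 0.799.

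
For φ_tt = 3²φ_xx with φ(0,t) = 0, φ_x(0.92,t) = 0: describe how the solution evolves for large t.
φ oscillates (no decay). Energy is conserved; the solution oscillates indefinitely as standing waves.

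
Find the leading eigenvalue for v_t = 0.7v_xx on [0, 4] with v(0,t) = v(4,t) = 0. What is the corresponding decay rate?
Eigenvalues: λₙ = 0.7n²π²/4².
First three modes:
  n=1: λ₁ = 0.7π²/4² ≈ 0.432
  n=2: λ₂ = 2.8π²/4² ≈ 1.727 (4× faster decay)
  n=3: λ₃ = 6.3π²/4² ≈ 3.886 (9× faster decay)
As t → ∞, higher modes decay exponentially faster. The n=1 mode dominates: v ~ c₁ sin(πx/4) e^{-λ₁t}.
Decay rate: λ₁ = 0.7π²/4² ≈ 0.432.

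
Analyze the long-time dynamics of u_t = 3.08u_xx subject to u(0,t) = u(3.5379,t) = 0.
Long-time behavior: u → 0. Heat diffuses out through both boundaries.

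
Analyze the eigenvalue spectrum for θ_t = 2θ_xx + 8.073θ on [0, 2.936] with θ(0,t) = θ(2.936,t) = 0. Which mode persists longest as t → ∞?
Eigenvalues: λₙ = 2n²π²/2.936² - 8.073.
First three modes:
  n=1: λ₁ = 2π²/2.936² - 8.073 ≈ -5.783
  n=2: λ₂ = 8π²/2.936² - 8.073 ≈ 1.087
  n=3: λ₃ = 18π²/2.936² - 8.073 ≈ 12.536
Since 2π²/2.936² ≈ 2.29 < 8.073, λ₁ < 0.
The n=1 mode grows fastest (−λₙ is largest for n=1) → dominates.
Asymptotic: θ ~ c₁ sin(πx/2.936) e^{5.783t} (exponential growth at rate −λ₁ ≈ 5.783).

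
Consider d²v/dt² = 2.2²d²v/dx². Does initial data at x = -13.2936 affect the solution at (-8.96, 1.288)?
No. The domain of dependence is [-11.7936, -6.1264], and -13.2936 is outside this interval.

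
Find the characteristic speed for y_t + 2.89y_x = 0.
Speed = 2.89. Information travels along x - 2.89t = const (rightward).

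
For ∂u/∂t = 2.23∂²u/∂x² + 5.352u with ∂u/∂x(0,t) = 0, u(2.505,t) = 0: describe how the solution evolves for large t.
u grows unboundedly. Reaction dominates diffusion (r=5.352 > κπ²/(4L²)≈0.88); solution grows exponentially.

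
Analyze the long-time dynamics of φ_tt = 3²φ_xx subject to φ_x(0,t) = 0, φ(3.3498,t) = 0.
Long-time behavior: φ oscillates (no decay). Energy is conserved; the solution oscillates indefinitely as standing waves.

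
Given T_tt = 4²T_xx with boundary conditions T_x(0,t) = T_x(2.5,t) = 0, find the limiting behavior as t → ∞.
T oscillates about a mean that drifts linearly in t (generically unbounded; no decay). There is no damping, so the nonconstant modes persist as standing waves (energy conserved, no decay). But with Neumann conditions at both ends the constant mode has eigenvalue 0: the spatial mean M(t) of T satisfies M'' = 0, so M(t) = M(0) + M'(0)·t. Unless the initial velocity has zero mean (∫T_t(x,0)dx = 0), the solution grows linearly in t (unbounded, though not exponentially); if it does have zero mean, the solution stays bounded and simply oscillates.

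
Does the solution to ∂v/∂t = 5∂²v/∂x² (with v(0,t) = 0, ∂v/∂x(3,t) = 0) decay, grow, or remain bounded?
v → 0. Heat escapes through the Dirichlet boundary.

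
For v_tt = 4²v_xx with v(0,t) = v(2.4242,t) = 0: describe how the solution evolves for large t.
v oscillates (no decay). Energy is conserved; the solution oscillates indefinitely as standing waves.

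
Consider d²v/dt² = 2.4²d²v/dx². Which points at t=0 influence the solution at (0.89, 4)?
Domain of dependence: [-8.71, 10.49]. Signals travel at speed 2.4, so data within |x - 0.89| ≤ 2.4·4 = 9.6 can reach the point.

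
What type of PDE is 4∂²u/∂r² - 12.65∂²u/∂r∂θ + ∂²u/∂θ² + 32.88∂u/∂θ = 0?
With A = 4, B = -12.65, C = 1, the discriminant is 144.0225. This is a hyperbolic PDE.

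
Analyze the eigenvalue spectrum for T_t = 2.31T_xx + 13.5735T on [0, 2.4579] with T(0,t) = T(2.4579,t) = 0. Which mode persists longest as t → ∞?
Eigenvalues: λₙ = 2.31n²π²/2.4579² - 13.5735.
First three modes:
  n=1: λ₁ = 2.31π²/2.4579² - 13.5735 ≈ -9.8
  n=2: λ₂ = 9.24π²/2.4579² - 13.5735 ≈ 1.522
  n=3: λ₃ = 20.79π²/2.4579² - 13.5735 ≈ 20.391
Since 2.31π²/2.4579² ≈ 3.774 < 13.5735, λ₁ < 0.
The n=1 mode grows fastest (−λₙ is largest for n=1) → dominates.
Asymptotic: T ~ c₁ sin(πx/2.4579) e^{9.8t} (exponential growth at rate −λ₁ ≈ 9.8).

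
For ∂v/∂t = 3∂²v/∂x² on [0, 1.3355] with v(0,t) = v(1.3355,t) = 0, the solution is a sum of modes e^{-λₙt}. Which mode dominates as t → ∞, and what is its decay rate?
Eigenvalues: λₙ = 3n²π²/1.3355².
First three modes:
  n=1: λ₁ = 3π²/1.3355² ≈ 16.601
  n=2: λ₂ = 12π²/1.3355² ≈ 66.404 (4× faster decay)
  n=3: λ₃ = 27π²/1.3355² ≈ 149.409 (9× faster decay)
As t → ∞, higher modes decay exponentially faster. The n=1 mode dominates: v ~ c₁ sin(πx/1.3355) e^{-λ₁t}.
Decay rate: λ₁ = 3π²/1.3355² ≈ 16.601.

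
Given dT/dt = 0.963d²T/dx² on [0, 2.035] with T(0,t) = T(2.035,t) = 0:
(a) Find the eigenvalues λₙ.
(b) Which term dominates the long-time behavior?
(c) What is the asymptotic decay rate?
Eigenvalues: λₙ = 0.963n²π²/2.035².
First three modes:
  n=1: λ₁ = 0.963π²/2.035² ≈ 2.295
  n=2: λ₂ = 3.852π²/2.035² ≈ 9.18 (4× faster decay)
  n=3: λ₃ = 8.667π²/2.035² ≈ 20.656 (9× faster decay)
As t → ∞, higher modes decay exponentially faster. The n=1 mode dominates: T ~ c₁ sin(πx/2.035) e^{-λ₁t}.
Decay rate: λ₁ = 0.963π²/2.035² ≈ 2.295.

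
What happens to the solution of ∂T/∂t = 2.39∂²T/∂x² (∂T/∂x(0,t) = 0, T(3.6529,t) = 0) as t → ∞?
T → 0. Heat escapes through the Dirichlet boundary.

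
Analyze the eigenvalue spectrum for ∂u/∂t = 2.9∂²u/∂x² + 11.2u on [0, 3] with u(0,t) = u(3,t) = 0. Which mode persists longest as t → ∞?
Eigenvalues: λₙ = 2.9n²π²/3² - 11.2.
First three modes:
  n=1: λ₁ = 2.9π²/3² - 11.2 ≈ -8.02
  n=2: λ₂ = 11.6π²/3² - 11.2 ≈ 1.521
  n=3: λ₃ = 26.1π²/3² - 11.2 ≈ 17.422
Since 2.9π²/3² ≈ 3.18 < 11.2, λ₁ < 0.
The n=1 mode grows fastest (−λₙ is largest for n=1) → dominates.
Asymptotic: u ~ c₁ sin(πx/3) e^{8.02t} (exponential growth at rate −λ₁ ≈ 8.02).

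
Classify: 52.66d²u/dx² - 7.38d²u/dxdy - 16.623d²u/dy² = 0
Hyperbolic (discriminant = 3555.93312).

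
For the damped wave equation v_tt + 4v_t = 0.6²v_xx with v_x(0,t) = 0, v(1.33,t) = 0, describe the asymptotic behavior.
v → 0. Damping (γ=4) dissipates energy; oscillations decay exponentially.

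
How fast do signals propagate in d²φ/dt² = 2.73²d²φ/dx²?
Speed = 2.73. Information travels along characteristics x = x₀ ± 2.73t.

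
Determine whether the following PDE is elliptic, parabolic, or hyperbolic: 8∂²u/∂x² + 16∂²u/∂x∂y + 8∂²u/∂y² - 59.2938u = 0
Coefficients: A = 8, B = 16, C = 8. B² - 4AC = 0, which is zero, so the equation is parabolic.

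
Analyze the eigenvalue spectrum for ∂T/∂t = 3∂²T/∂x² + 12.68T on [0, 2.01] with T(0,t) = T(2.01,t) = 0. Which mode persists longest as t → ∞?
Eigenvalues: λₙ = 3n²π²/2.01² - 12.68.
First three modes:
  n=1: λ₁ = 3π²/2.01² - 12.68 ≈ -5.351
  n=2: λ₂ = 12π²/2.01² - 12.68 ≈ 16.635
  n=3: λ₃ = 27π²/2.01² - 12.68 ≈ 53.279
Since 3π²/2.01² ≈ 7.329 < 12.68, λ₁ < 0.
The n=1 mode grows fastest (−λₙ is largest for n=1) → dominates.
Asymptotic: T ~ c₁ sin(πx/2.01) e^{5.351t} (exponential growth at rate −λ₁ ≈ 5.351).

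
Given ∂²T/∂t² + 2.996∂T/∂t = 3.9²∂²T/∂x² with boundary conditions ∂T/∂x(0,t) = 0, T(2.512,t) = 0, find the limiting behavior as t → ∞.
T → 0. Damping (γ=2.996) dissipates energy; oscillations decay exponentially.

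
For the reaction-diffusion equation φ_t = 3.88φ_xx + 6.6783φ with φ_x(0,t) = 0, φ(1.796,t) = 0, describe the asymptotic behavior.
φ grows unboundedly. Reaction dominates diffusion (r=6.6783 > κπ²/(4L²)≈2.97); solution grows exponentially.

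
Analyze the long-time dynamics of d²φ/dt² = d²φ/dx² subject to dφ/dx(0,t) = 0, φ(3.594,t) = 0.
Long-time behavior: φ oscillates (no decay). Energy is conserved; the solution oscillates indefinitely as standing waves.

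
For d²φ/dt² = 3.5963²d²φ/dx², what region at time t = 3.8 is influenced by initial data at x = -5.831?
Domain of influence: [-19.49694, 7.83494]. Data at x = -5.831 spreads outward at speed 3.5963.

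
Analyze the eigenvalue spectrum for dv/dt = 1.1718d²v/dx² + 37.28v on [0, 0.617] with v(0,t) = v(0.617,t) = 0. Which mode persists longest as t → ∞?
Eigenvalues: λₙ = 1.1718n²π²/0.617² - 37.28.
First three modes:
  n=1: λ₁ = 1.1718π²/0.617² - 37.28 ≈ -6.9
  n=2: λ₂ = 4.6872π²/0.617² - 37.28 ≈ 84.239
  n=3: λ₃ = 10.5462π²/0.617² - 37.28 ≈ 236.137
Since 1.1718π²/0.617² ≈ 30.38 < 37.28, λ₁ < 0.
The n=1 mode grows fastest (−λₙ is largest for n=1) → dominates.
Asymptotic: v ~ c₁ sin(πx/0.617) e^{6.9t} (exponential growth at rate −λ₁ ≈ 6.9).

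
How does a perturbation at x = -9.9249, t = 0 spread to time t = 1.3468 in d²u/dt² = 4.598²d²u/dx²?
Domain of influence: [-16.1174864, -3.7323136]. Data at x = -9.9249 spreads outward at speed 4.598.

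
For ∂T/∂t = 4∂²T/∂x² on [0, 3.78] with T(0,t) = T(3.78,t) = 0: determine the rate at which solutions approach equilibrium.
Eigenvalues: λₙ = 4n²π²/3.78².
First three modes:
  n=1: λ₁ = 4π²/3.78² ≈ 2.763
  n=2: λ₂ = 16π²/3.78² ≈ 11.052 (4× faster decay)
  n=3: λ₃ = 36π²/3.78² ≈ 24.867 (9× faster decay)
As t → ∞, higher modes decay exponentially faster. The n=1 mode dominates: T ~ c₁ sin(πx/3.78) e^{-λ₁t}.
Decay rate: λ₁ = 4π²/3.78² ≈ 2.763.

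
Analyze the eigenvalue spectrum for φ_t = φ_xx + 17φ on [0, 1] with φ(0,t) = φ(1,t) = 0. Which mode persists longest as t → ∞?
Eigenvalues: λₙ = n²π²/1² - 17.
First three modes:
  n=1: λ₁ = π² - 17 ≈ -7.13
  n=2: λ₂ = 4π² - 17 ≈ 22.478
  n=3: λ₃ = 9π² - 17 ≈ 71.826
Since π² ≈ 9.87 < 17, λ₁ < 0.
The n=1 mode grows fastest (−λₙ is largest for n=1) → dominates.
Asymptotic: φ ~ c₁ sin(πx/1) e^{7.13t} (exponential growth at rate −λ₁ ≈ 7.13).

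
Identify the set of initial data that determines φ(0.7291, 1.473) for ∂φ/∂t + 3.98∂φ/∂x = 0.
A single point: x = -5.13344. The characteristic through (0.7291, 1.473) is x - 3.98t = const, so x = 0.7291 - 3.98·1.473 = -5.13344.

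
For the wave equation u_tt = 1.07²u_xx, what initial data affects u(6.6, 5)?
Domain of dependence: [1.25, 11.95]. Signals travel at speed 1.07, so data within |x - 6.6| ≤ 1.07·5 = 5.35 can reach the point.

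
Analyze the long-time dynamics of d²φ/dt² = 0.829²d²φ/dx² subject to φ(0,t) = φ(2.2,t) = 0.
Long-time behavior: φ oscillates (no decay). Energy is conserved; the solution oscillates indefinitely as standing waves.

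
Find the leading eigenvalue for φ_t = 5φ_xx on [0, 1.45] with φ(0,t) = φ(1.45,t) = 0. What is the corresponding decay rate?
Eigenvalues: λₙ = 5n²π²/1.45².
First three modes:
  n=1: λ₁ = 5π²/1.45² ≈ 23.471
  n=2: λ₂ = 20π²/1.45² ≈ 93.884 (4× faster decay)
  n=3: λ₃ = 45π²/1.45² ≈ 211.24 (9× faster decay)
As t → ∞, higher modes decay exponentially faster. The n=1 mode dominates: φ ~ c₁ sin(πx/1.45) e^{-λ₁t}.
Decay rate: λ₁ = 5π²/1.45² ≈ 23.471.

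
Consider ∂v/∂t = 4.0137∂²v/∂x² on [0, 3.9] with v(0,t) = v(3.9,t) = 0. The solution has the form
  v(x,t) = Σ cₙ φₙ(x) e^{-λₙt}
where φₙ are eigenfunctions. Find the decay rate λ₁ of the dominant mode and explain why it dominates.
Eigenvalues: λₙ = 4.0137n²π²/3.9².
First three modes:
  n=1: λ₁ = 4.0137π²/3.9² ≈ 2.604
  n=2: λ₂ = 16.0548π²/3.9² ≈ 10.418 (4× faster decay)
  n=3: λ₃ = 36.1233π²/3.9² ≈ 23.44 (9× faster decay)
As t → ∞, higher modes decay exponentially faster. The n=1 mode dominates: v ~ c₁ sin(πx/3.9) e^{-λ₁t}.
Decay rate: λ₁ = 4.0137π²/3.9² ≈ 2.604.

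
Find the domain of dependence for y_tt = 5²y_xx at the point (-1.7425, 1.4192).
Domain of dependence: [-8.8385, 5.3535]. Signals travel at speed 5, so data within |x - -1.7425| ≤ 5·1.4192 = 7.096 can reach the point.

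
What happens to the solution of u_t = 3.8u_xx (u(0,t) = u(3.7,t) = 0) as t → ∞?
u → 0. Heat diffuses out through both boundaries.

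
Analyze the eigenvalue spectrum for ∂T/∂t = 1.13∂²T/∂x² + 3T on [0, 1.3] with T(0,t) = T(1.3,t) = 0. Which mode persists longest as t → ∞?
Eigenvalues: λₙ = 1.13n²π²/1.3² - 3.
First three modes:
  n=1: λ₁ = 1.13π²/1.3² - 3 ≈ 3.599
  n=2: λ₂ = 4.52π²/1.3² - 3 ≈ 23.397
  n=3: λ₃ = 10.17π²/1.3² - 3 ≈ 56.393
Since 1.13π²/1.3² ≈ 6.599 > 3, all λₙ > 0.
The n=1 mode decays slowest → dominates as t → ∞.
Asymptotic: T ~ c₁ sin(πx/1.3) e^{-λ₁t} with decay rate λ₁ ≈ 3.599.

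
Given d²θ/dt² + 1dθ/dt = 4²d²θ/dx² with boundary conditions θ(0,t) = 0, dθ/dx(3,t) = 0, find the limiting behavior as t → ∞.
θ → 0. Damping (γ=1) dissipates energy; oscillations decay exponentially.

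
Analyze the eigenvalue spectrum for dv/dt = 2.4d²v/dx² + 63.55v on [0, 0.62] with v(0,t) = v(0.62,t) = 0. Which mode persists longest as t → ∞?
Eigenvalues: λₙ = 2.4n²π²/0.62² - 63.55.
First three modes:
  n=1: λ₁ = 2.4π²/0.62² - 63.55 ≈ -1.929
  n=2: λ₂ = 9.6π²/0.62² - 63.55 ≈ 182.933
  n=3: λ₃ = 21.6π²/0.62² - 63.55 ≈ 491.038
Since 2.4π²/0.62² ≈ 61.621 < 63.55, λ₁ < 0.
The n=1 mode grows fastest (−λₙ is largest for n=1) → dominates.
Asymptotic: v ~ c₁ sin(πx/0.62) e^{1.929t} (exponential growth at rate −λ₁ ≈ 1.929).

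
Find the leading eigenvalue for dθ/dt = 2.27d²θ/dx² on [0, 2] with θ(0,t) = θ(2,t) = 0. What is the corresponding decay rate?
Eigenvalues: λₙ = 2.27n²π²/2².
First three modes:
  n=1: λ₁ = 2.27π²/2² ≈ 5.601
  n=2: λ₂ = 9.08π²/2² ≈ 22.404 (4× faster decay)
  n=3: λ₃ = 20.43π²/2² ≈ 50.409 (9× faster decay)
As t → ∞, higher modes decay exponentially faster. The n=1 mode dominates: θ ~ c₁ sin(πx/2) e^{-λ₁t}.
Decay rate: λ₁ = 2.27π²/2² ≈ 5.601.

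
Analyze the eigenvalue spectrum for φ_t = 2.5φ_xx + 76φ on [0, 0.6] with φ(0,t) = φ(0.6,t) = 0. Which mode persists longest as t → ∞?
Eigenvalues: λₙ = 2.5n²π²/0.6² - 76.
First three modes:
  n=1: λ₁ = 2.5π²/0.6² - 76 ≈ -7.461
  n=2: λ₂ = 10π²/0.6² - 76 ≈ 198.156
  n=3: λ₃ = 22.5π²/0.6² - 76 ≈ 540.85
Since 2.5π²/0.6² ≈ 68.539 < 76, λ₁ < 0.
The n=1 mode grows fastest (−λₙ is largest for n=1) → dominates.
Asymptotic: φ ~ c₁ sin(πx/0.6) e^{7.461t} (exponential growth at rate −λ₁ ≈ 7.461).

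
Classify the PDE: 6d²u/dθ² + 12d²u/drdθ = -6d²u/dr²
Rewriting in standard form: 6d²u/dr² + 12d²u/drdθ + 6d²u/dθ² = 0. A = 6, B = 12, C = 6. Discriminant B² - 4AC = 0. Since 0 = 0, parabolic.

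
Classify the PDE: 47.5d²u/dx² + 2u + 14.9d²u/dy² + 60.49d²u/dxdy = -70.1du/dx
Rewriting in standard form: 47.5d²u/dx² + 60.49d²u/dxdy + 14.9d²u/dy² + 70.1du/dx + 2u = 0. A = 47.5, B = 60.49, C = 14.9. Discriminant B² - 4AC = 828.0401. Since 828.0401 > 0, hyperbolic.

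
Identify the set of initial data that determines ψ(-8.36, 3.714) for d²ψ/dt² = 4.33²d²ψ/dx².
Domain of dependence: [-24.44162, 7.72162]. Signals travel at speed 4.33, so data within |x - -8.36| ≤ 4.33·3.714 = 16.08162 can reach the point.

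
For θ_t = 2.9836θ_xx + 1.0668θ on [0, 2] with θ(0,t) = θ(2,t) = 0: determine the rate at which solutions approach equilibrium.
Eigenvalues: λₙ = 2.9836n²π²/2² - 1.0668.
First three modes:
  n=1: λ₁ = 2.9836π²/2² - 1.0668 ≈ 6.295
  n=2: λ₂ = 11.9344π²/2² - 1.0668 ≈ 28.38
  n=3: λ₃ = 26.8524π²/2² - 1.0668 ≈ 65.189
Since 2.9836π²/2² ≈ 7.362 > 1.0668, all λₙ > 0.
The n=1 mode decays slowest → dominates as t → ∞.
Asymptotic: θ ~ c₁ sin(πx/2) e^{-λ₁t} with decay rate λ₁ ≈ 6.295.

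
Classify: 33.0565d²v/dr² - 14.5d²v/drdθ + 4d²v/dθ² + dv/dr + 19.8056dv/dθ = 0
Elliptic (discriminant = -318.654).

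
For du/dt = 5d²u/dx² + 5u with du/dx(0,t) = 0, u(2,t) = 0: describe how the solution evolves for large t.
u grows unboundedly. Reaction dominates diffusion (r=5 > κπ²/(4L²)≈3.08); solution grows exponentially.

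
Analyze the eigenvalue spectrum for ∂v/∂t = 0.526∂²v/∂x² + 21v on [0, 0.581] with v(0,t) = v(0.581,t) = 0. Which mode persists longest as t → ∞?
Eigenvalues: λₙ = 0.526n²π²/0.581² - 21.
First three modes:
  n=1: λ₁ = 0.526π²/0.581² - 21 ≈ -5.621
  n=2: λ₂ = 2.104π²/0.581² - 21 ≈ 40.517
  n=3: λ₃ = 4.734π²/0.581² - 21 ≈ 117.413
Since 0.526π²/0.581² ≈ 15.379 < 21, λ₁ < 0.
The n=1 mode grows fastest (−λₙ is largest for n=1) → dominates.
Asymptotic: v ~ c₁ sin(πx/0.581) e^{5.621t} (exponential growth at rate −λ₁ ≈ 5.621).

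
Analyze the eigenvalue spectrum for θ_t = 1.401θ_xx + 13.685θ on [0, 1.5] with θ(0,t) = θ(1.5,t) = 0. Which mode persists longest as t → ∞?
Eigenvalues: λₙ = 1.401n²π²/1.5² - 13.685.
First three modes:
  n=1: λ₁ = 1.401π²/1.5² - 13.685 ≈ -7.54
  n=2: λ₂ = 5.604π²/1.5² - 13.685 ≈ 10.897
  n=3: λ₃ = 12.609π²/1.5² - 13.685 ≈ 41.624
Since 1.401π²/1.5² ≈ 6.145 < 13.685, λ₁ < 0.
The n=1 mode grows fastest (−λₙ is largest for n=1) → dominates.
Asymptotic: θ ~ c₁ sin(πx/1.5) e^{7.54t} (exponential growth at rate −λ₁ ≈ 7.54).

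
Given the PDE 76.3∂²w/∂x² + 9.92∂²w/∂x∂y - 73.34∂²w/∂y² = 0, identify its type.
The second-order coefficients are A = 76.3, B = 9.92, C = -73.34. Since B² - 4AC = 22481.7744 > 0, this is a hyperbolic PDE.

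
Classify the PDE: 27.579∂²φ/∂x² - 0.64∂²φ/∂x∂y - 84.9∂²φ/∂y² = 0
A = 27.579, B = -0.64, C = -84.9. Discriminant B² - 4AC = 9366.238. Since 9366.238 > 0, hyperbolic.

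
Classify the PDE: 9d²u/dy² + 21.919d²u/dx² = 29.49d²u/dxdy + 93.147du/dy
Rewriting in standard form: 21.919d²u/dx² - 29.49d²u/dxdy + 9d²u/dy² - 93.147du/dy = 0. A = 21.919, B = -29.49, C = 9. Discriminant B² - 4AC = 80.5761. Since 80.5761 > 0, hyperbolic.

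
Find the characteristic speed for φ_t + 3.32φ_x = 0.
Speed = 3.32. Information travels along x - 3.32t = const (rightward).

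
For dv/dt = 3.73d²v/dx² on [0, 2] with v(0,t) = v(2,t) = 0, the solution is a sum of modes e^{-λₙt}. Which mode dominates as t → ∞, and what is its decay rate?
Eigenvalues: λₙ = 3.73n²π²/2².
First three modes:
  n=1: λ₁ = 3.73π²/2² ≈ 9.203
  n=2: λ₂ = 14.92π²/2² ≈ 36.814 (4× faster decay)
  n=3: λ₃ = 33.57π²/2² ≈ 82.831 (9× faster decay)
As t → ∞, higher modes decay exponentially faster. The n=1 mode dominates: v ~ c₁ sin(πx/2) e^{-λ₁t}.
Decay rate: λ₁ = 3.73π²/2² ≈ 9.203.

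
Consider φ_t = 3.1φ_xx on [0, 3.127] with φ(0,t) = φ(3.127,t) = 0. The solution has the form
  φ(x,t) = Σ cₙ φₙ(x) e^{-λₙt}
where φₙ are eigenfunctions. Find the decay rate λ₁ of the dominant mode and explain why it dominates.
Eigenvalues: λₙ = 3.1n²π²/3.127².
First three modes:
  n=1: λ₁ = 3.1π²/3.127² ≈ 3.129
  n=2: λ₂ = 12.4π²/3.127² ≈ 12.516 (4× faster decay)
  n=3: λ₃ = 27.9π²/3.127² ≈ 28.161 (9× faster decay)
As t → ∞, higher modes decay exponentially faster. The n=1 mode dominates: φ ~ c₁ sin(πx/3.127) e^{-λ₁t}.
Decay rate: λ₁ = 3.1π²/3.127² ≈ 3.129.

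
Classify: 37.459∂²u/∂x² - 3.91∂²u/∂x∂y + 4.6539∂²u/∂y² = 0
Elliptic (discriminant = -682.0336604).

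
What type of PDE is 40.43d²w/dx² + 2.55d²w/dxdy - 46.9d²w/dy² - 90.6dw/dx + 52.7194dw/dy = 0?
With A = 40.43, B = 2.55, C = -46.9, the discriminant is 7591.1705. This is a hyperbolic PDE.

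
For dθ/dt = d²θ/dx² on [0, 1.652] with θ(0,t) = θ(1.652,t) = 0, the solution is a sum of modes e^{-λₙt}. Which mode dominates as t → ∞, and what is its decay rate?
Eigenvalues: λₙ = n²π²/1.652².
First three modes:
  n=1: λ₁ = π²/1.652² ≈ 3.616
  n=2: λ₂ = 4π²/1.652² ≈ 14.466 (4× faster decay)
  n=3: λ₃ = 9π²/1.652² ≈ 32.548 (9× faster decay)
As t → ∞, higher modes decay exponentially faster. The n=1 mode dominates: θ ~ c₁ sin(πx/1.652) e^{-λ₁t}.
Decay rate: λ₁ = π²/1.652² ≈ 3.616.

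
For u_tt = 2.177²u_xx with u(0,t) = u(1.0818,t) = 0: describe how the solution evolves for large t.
u oscillates (no decay). Energy is conserved; the solution oscillates indefinitely as standing waves.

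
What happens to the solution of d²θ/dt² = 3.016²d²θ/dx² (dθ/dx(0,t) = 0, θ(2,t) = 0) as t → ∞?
θ oscillates (no decay). Energy is conserved; the solution oscillates indefinitely as standing waves.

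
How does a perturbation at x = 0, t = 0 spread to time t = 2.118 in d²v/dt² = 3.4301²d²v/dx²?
Domain of influence: [-7.2649518, 7.2649518]. Data at x = 0 spreads outward at speed 3.4301.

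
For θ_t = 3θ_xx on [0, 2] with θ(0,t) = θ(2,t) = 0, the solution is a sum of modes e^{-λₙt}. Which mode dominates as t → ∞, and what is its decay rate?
Eigenvalues: λₙ = 3n²π²/2².
First three modes:
  n=1: λ₁ = 3π²/2² ≈ 7.402
  n=2: λ₂ = 12π²/2² ≈ 29.609 (4× faster decay)
  n=3: λ₃ = 27π²/2² ≈ 66.62 (9× faster decay)
As t → ∞, higher modes decay exponentially faster. The n=1 mode dominates: θ ~ c₁ sin(πx/2) e^{-λ₁t}.
Decay rate: λ₁ = 3π²/2² ≈ 7.402.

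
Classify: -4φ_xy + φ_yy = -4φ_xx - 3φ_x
Rewriting in standard form: 4φ_xx - 4φ_xy + φ_yy + 3φ_x = 0. Parabolic (discriminant = 0).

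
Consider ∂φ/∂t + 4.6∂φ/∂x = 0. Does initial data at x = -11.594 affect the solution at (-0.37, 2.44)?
Yes. The characteristic through (-0.37, 2.44) passes through x = -11.594.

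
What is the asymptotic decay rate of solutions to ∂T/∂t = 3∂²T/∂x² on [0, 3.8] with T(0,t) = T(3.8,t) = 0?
Eigenvalues: λₙ = 3n²π²/3.8².
First three modes:
  n=1: λ₁ = 3π²/3.8² ≈ 2.05
  n=2: λ₂ = 12π²/3.8² ≈ 8.202 (4× faster decay)
  n=3: λ₃ = 27π²/3.8² ≈ 18.454 (9× faster decay)
As t → ∞, higher modes decay exponentially faster. The n=1 mode dominates: T ~ c₁ sin(πx/3.8) e^{-λ₁t}.
Decay rate: λ₁ = 3π²/3.8² ≈ 2.05.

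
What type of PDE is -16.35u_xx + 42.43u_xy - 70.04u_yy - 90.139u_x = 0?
With A = -16.35, B = 42.43, C = -70.04, the discriminant is -2780.3111. This is an elliptic PDE.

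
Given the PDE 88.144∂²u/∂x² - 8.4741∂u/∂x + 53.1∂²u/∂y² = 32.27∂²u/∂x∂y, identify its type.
Rewriting in standard form: 88.144∂²u/∂x² - 32.27∂²u/∂x∂y + 53.1∂²u/∂y² - 8.4741∂u/∂x = 0. The second-order coefficients are A = 88.144, B = -32.27, C = 53.1. Since B² - 4AC = -17680.4327 < 0, this is an elliptic PDE.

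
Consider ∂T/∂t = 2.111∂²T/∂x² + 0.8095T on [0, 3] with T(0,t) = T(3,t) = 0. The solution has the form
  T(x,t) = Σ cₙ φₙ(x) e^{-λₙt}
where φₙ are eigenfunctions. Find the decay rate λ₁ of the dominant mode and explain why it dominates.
Eigenvalues: λₙ = 2.111n²π²/3² - 0.8095.
First three modes:
  n=1: λ₁ = 2.111π²/3² - 0.8095 ≈ 1.505
  n=2: λ₂ = 8.444π²/3² - 0.8095 ≈ 8.45
  n=3: λ₃ = 18.999π²/3² - 0.8095 ≈ 20.025
Since 2.111π²/3² ≈ 2.315 > 0.8095, all λₙ > 0.
The n=1 mode decays slowest → dominates as t → ∞.
Asymptotic: T ~ c₁ sin(πx/3) e^{-λ₁t} with decay rate λ₁ ≈ 1.505.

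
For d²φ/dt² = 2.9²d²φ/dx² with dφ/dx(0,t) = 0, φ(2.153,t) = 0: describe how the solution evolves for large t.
φ oscillates (no decay). Energy is conserved; the solution oscillates indefinitely as standing waves.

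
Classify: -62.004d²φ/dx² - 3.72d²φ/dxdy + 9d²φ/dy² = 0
Hyperbolic (discriminant = 2245.9824).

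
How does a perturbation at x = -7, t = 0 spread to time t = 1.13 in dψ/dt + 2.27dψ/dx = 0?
At x = -4.4349. The characteristic carries data from (-7, 0) to (-4.4349, 1.13).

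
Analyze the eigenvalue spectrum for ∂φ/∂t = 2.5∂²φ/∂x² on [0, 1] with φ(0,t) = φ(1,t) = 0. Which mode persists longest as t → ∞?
Eigenvalues: λₙ = 2.5n²π².
First three modes:
  n=1: λ₁ = 2.5π² ≈ 24.674
  n=2: λ₂ = 10π² ≈ 98.696 (4× faster decay)
  n=3: λ₃ = 22.5π² ≈ 222.066 (9× faster decay)
As t → ∞, higher modes decay exponentially faster. The n=1 mode dominates: φ ~ c₁ sin(πx) e^{-λ₁t}.
Decay rate: λ₁ = 2.5π² ≈ 24.674.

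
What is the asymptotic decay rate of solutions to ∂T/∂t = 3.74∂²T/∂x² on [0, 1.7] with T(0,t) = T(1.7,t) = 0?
Eigenvalues: λₙ = 3.74n²π²/1.7².
First three modes:
  n=1: λ₁ = 3.74π²/1.7² ≈ 12.772
  n=2: λ₂ = 14.96π²/1.7² ≈ 51.09 (4× faster decay)
  n=3: λ₃ = 33.66π²/1.7² ≈ 114.952 (9× faster decay)
As t → ∞, higher modes decay exponentially faster. The n=1 mode dominates: T ~ c₁ sin(πx/1.7) e^{-λ₁t}.
Decay rate: λ₁ = 3.74π²/1.7² ≈ 12.772.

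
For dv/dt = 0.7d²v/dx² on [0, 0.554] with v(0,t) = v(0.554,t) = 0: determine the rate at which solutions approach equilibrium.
Eigenvalues: λₙ = 0.7n²π²/0.554².
First three modes:
  n=1: λ₁ = 0.7π²/0.554² ≈ 22.51
  n=2: λ₂ = 2.8π²/0.554² ≈ 90.041 (4× faster decay)
  n=3: λ₃ = 6.3π²/0.554² ≈ 202.591 (9× faster decay)
As t → ∞, higher modes decay exponentially faster. The n=1 mode dominates: v ~ c₁ sin(πx/0.554) e^{-λ₁t}.
Decay rate: λ₁ = 0.7π²/0.554² ≈ 22.51.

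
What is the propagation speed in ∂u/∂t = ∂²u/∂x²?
Infinite. The heat equation is parabolic, not hyperbolic, so disturbances propagate instantly.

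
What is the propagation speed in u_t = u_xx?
Infinite. The heat equation is parabolic, not hyperbolic, so disturbances propagate instantly.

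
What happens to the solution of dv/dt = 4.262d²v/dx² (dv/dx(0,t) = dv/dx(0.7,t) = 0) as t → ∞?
v → constant (steady state). Heat is conserved (no flux at boundaries); solution approaches the spatial average.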